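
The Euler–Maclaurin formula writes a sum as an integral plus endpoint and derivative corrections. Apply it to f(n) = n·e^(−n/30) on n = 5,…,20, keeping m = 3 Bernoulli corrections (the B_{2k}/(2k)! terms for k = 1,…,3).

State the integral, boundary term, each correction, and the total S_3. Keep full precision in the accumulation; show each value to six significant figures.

S_3 ≈ 125.886

The integral term ∫_5^20 x·e^(−x/30) dx = 118.680.
Boundary: ½(f(5) + f(20)) = ½(4.23241 + 10.2683) = 7.25038.
Integral + boundary = 125.931.
Order-1 term: 1/12 · (0.171139 − 0.705401) = -0.0445219.
Partial sum through k=1: 125.886.
Order-2 term: −1/720 · (0.00133108 − 0.00266485) = 1.85246e-06.
Partial sum through k=2: 125.886.
Order-3 term: 1/30240 · (2.74668e-06 − 5.05102e-06) = -7.62019e-11.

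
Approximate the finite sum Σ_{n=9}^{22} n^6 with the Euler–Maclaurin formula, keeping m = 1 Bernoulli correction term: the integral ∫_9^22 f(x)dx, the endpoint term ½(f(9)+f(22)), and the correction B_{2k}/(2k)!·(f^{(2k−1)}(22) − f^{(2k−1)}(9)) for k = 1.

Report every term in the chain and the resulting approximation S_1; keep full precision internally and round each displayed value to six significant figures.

S_1 ≈ 4.15157e+08

The integral term ∫_9^22 x^6 dx = 3.55654e+08.
½[f(9) + f(22)] = ½[531441 + 1.13380e+08] = 5.69557e+07.
Running total after boundary: 4.12609e+08.
Order-1 term: 1/12 · (3.09218e+07 − 354294) = 2.54729e+06.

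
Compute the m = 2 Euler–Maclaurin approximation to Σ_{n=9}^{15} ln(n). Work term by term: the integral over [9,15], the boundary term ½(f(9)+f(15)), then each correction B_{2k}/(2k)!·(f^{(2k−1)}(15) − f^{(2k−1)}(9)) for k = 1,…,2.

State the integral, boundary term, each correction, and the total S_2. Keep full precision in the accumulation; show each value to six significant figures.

S_2 ≈ 17.2947

Integral: ∫_9^15 ln(x) dx = 14.8457.
½[f(9) + f(15)] = ½[2.19722 + 2.70805] = 2.45264.
Integral + boundary = 17.2984.
k=1: B_{2}/(2)! × [f^{(1)}(15) − f^{(1)}(9)] = 1/12 × (0.0666667 − 0.111111) = -0.00370370.
Running total after k=1: 17.2947.
k=2: B_{4}/(4)! × [f^{(3)}(15) − f^{(3)}(9)] = −1/720 × (0.000592593 − 0.00274348) = 2.98735e-06.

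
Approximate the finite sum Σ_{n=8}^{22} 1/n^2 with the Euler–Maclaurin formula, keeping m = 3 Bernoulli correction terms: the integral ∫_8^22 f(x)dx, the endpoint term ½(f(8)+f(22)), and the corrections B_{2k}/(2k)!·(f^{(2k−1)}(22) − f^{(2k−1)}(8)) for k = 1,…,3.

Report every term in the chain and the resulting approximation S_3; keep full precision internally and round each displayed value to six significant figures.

The integral term ∫_8^22 1/x^2 dx = 0.0795455.
Boundary: ½(f(8) + f(22)) = ½(0.0156250 + 0.00206612) = 0.00884556.
So far: 0.0883910.
k=1: B_{2}/(2)! × [f^{(1)}(22) − f^{(1)}(8)] = 1/12 × (-0.000187829 − (-0.00390625)) = 0.000309868.
After k=1: 0.0887009.
k=2: B_{4}/(4)! × [f^{(3)}(22) − f^{(3)}(8)] = −1/720 × (-4.65691e-06 − (-0.000732422)) = -1.01078e-06.
After k=2: 0.0886999.
k=3: B_{6}/(6)! × [f^{(5)}(22) − f^{(5)}(8)] = 1/30240 × (-2.88651e-07 − (-0.000343323)) = 1.13437e-08.

S_3 ≈ 0.0886999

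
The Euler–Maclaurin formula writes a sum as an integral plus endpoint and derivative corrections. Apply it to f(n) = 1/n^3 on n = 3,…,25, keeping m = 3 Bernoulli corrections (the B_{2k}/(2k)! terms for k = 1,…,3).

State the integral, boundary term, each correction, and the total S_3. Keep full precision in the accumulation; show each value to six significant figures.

∫_3^25 1/x^3 dx evaluates to 0.0547556.
½[f(3) + f(25)] = ½[0.0370370 + 6.40000e-05] = 0.0185505.
So far: 0.0733061.
Order-1 term: 1/12 · (-7.68000e-06 − (-0.0370370)) = 0.00308578.
Partial sum through k=1: 0.0763919.
Order-2 term: −1/720 · (-2.45760e-07 − (-0.0823045)) = -0.000114312.
Partial sum through k=2: 0.0762775.
Order-3 term: 1/30240 · (-1.65151e-08 − (-0.384088)) = 1.27013e-05.

S_3 ≈ 0.0762902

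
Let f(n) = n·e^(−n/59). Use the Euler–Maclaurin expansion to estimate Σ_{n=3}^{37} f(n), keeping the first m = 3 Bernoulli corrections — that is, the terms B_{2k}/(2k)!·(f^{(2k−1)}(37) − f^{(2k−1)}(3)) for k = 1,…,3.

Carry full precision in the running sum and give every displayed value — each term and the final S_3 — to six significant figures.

S_3 ≈ 462.594

The integral term ∫_3^37 x·e^(−x/59) dx = 451.345.
½[f(3) + f(37)] = ½[2.85127 + 19.7628] = 11.3070.
Integral + boundary = 462.652.
Order-1 term: 1/12 · (0.199167 − 0.902097) = -0.0585775.
Running total after k=1: 462.594.
Order-2 term: −1/720 · (0.000364098 − 0.000805212) = 6.12659e-07.
Running total after k=2: 462.594.
Order-3 term: 1/30240 · (1.92755e-07 − 3.88186e-07) = -6.46267e-12.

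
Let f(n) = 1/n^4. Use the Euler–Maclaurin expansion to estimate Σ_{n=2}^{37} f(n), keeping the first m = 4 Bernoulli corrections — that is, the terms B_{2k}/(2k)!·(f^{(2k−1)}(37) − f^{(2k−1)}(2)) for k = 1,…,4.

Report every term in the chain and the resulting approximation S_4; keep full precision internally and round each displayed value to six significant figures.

Integral: ∫_2^37 1/x^4 dx = 0.0416601.
Endpoint term: (f(2) + f(37))/2 = (0.0625000 + 5.33572e-07)/2 = 0.0312503.
So far: 0.0729104.
k=1: B_{2}/(2)! × [f^{(1)}(37) − f^{(1)}(2)] = 1/12 × (-5.76835e-08 − (-0.125000)) = 0.0104167.
After k=1: 0.0833270.
k=2: B_{4}/(4)! × [f^{(3)}(37) − f^{(3)}(2)] = −1/720 × (-1.26406e-09 − (-0.937500)) = -0.00130208.
After k=2: 0.0820249.
k=3: B_{6}/(6)! × [f^{(5)}(37) − f^{(5)}(2)] = 1/30240 × (-5.17075e-11 − (-13.1250)) = 0.000434028.
After k=3: 0.0824590.
k=4: B_{8}/(8)! × [f^{(7)}(37) − f^{(7)}(2)] = −1/1209600 × (-3.39933e-12 − (-295.312)) = -0.000244141.

S_4 ≈ 0.0822148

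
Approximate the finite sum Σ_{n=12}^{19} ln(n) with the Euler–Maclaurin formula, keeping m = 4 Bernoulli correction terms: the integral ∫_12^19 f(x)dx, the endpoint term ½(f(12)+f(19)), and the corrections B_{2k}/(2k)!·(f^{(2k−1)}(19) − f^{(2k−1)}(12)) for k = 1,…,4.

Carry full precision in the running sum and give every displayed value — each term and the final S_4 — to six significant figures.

S_4 ≈ 21.8376

Integral: ∫_12^19 ln(x) dx = 19.1255.
½[f(12) + f(19)] = ½[2.48491 + 2.94444] = 2.71467.
So far: 21.8401.
k=1: B_{2}/(2)! × [f^{(1)}(19) − f^{(1)}(12)] = 1/12 × (0.0526316 − 0.0833333) = -0.00255848.
Running total after k=1: 21.8376.
k=2: B_{4}/(4)! × [f^{(3)}(19) − f^{(3)}(12)] = −1/720 × (0.000291588 − 0.00115741) = 1.20253e-06.
Running total after k=2: 21.8376.
k=3: B_{6}/(6)! × [f^{(5)}(19) − f^{(5)}(12)] = 1/30240 × (9.69267e-06 − 9.64506e-05) = -2.86898e-09.
Running total after k=3: 21.8376.
k=4: B_{8}/(8)! × [f^{(7)}(19) − f^{(7)}(12)] = −1/1209600 × (8.05485e-07 − 2.00939e-05) = 1.59461e-11.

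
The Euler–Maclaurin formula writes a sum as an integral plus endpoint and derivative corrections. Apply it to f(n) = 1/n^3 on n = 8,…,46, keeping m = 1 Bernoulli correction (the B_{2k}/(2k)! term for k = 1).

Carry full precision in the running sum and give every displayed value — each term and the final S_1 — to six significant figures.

∫_8^46 1/x^3 dx evaluates to 0.00757621.
½[f(8) + f(46)] = ½[0.00195312 + 1.02737e-05] = 0.000981699.
So far: 0.00855790.
k=1: B_{2}/(2)! × [f^{(1)}(46) − f^{(1)}(8)] = 1/12 × (-6.70023e-07 − (-0.000732422)) = 6.09793e-05.

S_1 ≈ 0.00861888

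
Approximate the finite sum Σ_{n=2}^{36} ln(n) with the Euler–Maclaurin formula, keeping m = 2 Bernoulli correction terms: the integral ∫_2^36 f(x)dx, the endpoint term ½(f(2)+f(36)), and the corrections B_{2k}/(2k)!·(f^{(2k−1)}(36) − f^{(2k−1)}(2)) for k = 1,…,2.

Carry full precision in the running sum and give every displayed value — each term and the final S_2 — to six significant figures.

S_2 ≈ 95.7197

Integral: ∫_2^36 ln(x) dx = 93.6204.
Boundary: ½(f(2) + f(36)) = ½(0.693147 + 3.58352) = 2.13833.
Running total after boundary: 95.7587.
Order-1 term: 1/12 · (0.0277778 − 0.500000) = -0.0393519.
Partial sum through k=1: 95.7194.
Order-2 term: −1/720 · (4.28669e-05 − 0.250000) = 0.000347163.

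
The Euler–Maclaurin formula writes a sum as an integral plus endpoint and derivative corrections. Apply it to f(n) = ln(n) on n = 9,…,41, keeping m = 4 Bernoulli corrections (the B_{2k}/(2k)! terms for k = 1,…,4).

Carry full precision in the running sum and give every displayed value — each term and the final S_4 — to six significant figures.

∫_9^41 ln(x) dx evaluates to 100.481.
½[f(9) + f(41)] = ½[2.19722 + 3.71357] = 2.95540.
So far: 103.437.
Order-1 term: 1/12 · (0.0243902 − 0.111111) = -0.00722674.
Running total after k=1: 103.430.
Order-2 term: −1/720 · (2.90187e-05 − 0.00274348) = 3.77009e-06.
Running total after k=2: 103.430.
Order-3 term: 1/30240 · (2.07153e-07 − 0.000406442) = -1.34337e-08.
Running total after k=3: 103.430.
Order-4 term: −1/1209600 · (3.69697e-09 − 0.000150534) = 1.24446e-10.

S_4 ≈ 103.430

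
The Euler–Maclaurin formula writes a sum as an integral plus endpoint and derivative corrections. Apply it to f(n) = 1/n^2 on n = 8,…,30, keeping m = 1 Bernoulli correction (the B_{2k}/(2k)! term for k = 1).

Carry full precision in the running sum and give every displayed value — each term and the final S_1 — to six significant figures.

∫_8^30 1/x^2 dx evaluates to 0.0916667.
Boundary: ½(f(8) + f(30)) = ½(0.0156250 + 0.00111111) = 0.00836806.
So far: 0.100035.
Correction k=1: B_{2}/2! · (f^{(1)}(30) − f^{(1)}(8)) = 1/12 · (-7.40741e-05 − (-0.00390625)) = 0.000319348.

S_1 ≈ 0.100354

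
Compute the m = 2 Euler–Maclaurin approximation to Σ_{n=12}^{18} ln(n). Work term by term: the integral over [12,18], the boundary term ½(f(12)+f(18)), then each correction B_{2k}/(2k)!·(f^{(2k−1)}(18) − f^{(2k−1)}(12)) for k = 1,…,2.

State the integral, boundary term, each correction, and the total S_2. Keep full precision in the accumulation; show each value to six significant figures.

Integral: ∫_12^18 ln(x) dx = 16.2078.
Boundary: ½(f(12) + f(18)) = ½(2.48491 + 2.89037) = 2.68764.
Integral + boundary = 18.8955.
Correction k=1: B_{2}/2! · (f^{(1)}(18) − f^{(1)}(12)) = 1/12 · (0.0555556 − 0.0833333) = -0.00231481.
Partial sum through k=1: 18.8931.
Correction k=2: B_{4}/4! · (f^{(3)}(18) − f^{(3)}(12)) = −1/720 · (0.000342936 − 0.00115741) = 1.13121e-06.

S_2 ≈ 18.8931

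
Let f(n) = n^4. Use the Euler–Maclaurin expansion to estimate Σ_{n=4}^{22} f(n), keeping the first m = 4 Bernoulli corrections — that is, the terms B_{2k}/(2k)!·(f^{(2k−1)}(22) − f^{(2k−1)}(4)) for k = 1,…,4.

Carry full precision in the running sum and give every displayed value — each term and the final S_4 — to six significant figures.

S_4 ≈ 1.15130e+06

The integral term ∫_4^22 x^4 dx = 1.03052e+06.
Boundary: ½(f(4) + f(22)) = ½(256.000 + 234256) = 117256.
Integral + boundary = 1.14778e+06.
Order-1 term: 1/12 · (42592.0 − 256.000) = 3528.00.
Running total after k=1: 1.15131e+06.
Order-2 term: −1/720 · (528.000 − 96.0000) = -0.600000.
Running total after k=2: 1.15130e+06.
Order-3 term: 1/30240 · (0.00000 − 0.00000) = 0.00000.
Running total after k=3: 1.15130e+06.
Order-4 term: −1/1209600 · (0.00000 − 0.00000) = 0.00000.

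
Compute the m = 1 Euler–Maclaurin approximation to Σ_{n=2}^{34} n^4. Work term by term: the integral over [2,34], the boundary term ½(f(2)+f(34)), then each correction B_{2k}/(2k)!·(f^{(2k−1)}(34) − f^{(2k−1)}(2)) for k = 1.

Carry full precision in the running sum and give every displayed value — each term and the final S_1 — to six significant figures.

S_1 ≈ 9.76835e+06

Integral: ∫_2^34 x^4 dx = 9.08708e+06.
Endpoint term: (f(2) + f(34))/2 = (16.0000 + 1.33634e+06)/2 = 668176.
Running total after boundary: 9.75525e+06.
k=1: B_{2}/(2)! × [f^{(1)}(34) − f^{(1)}(2)] = 1/12 × (157216 − 32.0000) = 13098.7.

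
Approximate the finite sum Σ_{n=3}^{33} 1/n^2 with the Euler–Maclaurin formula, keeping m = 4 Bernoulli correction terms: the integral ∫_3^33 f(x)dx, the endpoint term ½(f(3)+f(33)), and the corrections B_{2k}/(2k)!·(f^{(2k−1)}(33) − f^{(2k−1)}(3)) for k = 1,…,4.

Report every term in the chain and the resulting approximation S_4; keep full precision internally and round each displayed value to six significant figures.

S_4 ≈ 0.365085

Integral: ∫_3^33 1/x^2 dx = 0.303030.
Endpoint term: (f(3) + f(33))/2 = (0.111111 + 0.000918274)/2 = 0.0560147.
Integral + boundary = 0.359045.
Order-1 term: 1/12 · (-5.56529e-05 − (-0.0740741)) = 0.00616820.
Running total after k=1: 0.365213.
Order-2 term: −1/720 · (-6.13256e-07 − (-0.0987654)) = -0.000137173.
Running total after k=2: 0.365076.
Order-3 term: 1/30240 · (-1.68941e-08 − (-0.329218)) = 1.08868e-05.
Running total after k=3: 0.365087.
Order-4 term: −1/1209600 · (-8.68750e-10 − (-2.04847)) = -1.69351e-06.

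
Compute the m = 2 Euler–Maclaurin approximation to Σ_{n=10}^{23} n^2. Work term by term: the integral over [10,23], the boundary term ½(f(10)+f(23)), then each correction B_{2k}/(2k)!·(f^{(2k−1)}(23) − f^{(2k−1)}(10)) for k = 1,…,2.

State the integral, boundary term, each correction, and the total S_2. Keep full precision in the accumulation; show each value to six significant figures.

The integral term ∫_10^23 x^2 dx = 3722.33.
½[f(10) + f(23)] = ½[100.000 + 529.000] = 314.500.
Integral + boundary = 4036.83.
Order-1 term: 1/12 · (46.0000 − 20.0000) = 2.16667.
After k=1: 4039.00.
Order-2 term: −1/720 · (0.00000 − 0.00000) = 0.00000.

S_2 ≈ 4039.00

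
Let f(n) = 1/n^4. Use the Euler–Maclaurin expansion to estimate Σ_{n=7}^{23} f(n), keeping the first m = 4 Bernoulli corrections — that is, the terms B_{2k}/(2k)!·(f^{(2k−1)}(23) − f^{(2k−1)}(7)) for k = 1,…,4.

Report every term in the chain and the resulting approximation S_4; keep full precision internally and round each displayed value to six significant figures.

∫_7^23 1/x^4 dx evaluates to 0.000944421.
Boundary: ½(f(7) + f(23)) = ½(0.000416493 + 3.57346e-06) = 0.000210033.
So far: 0.00115445.
Order-1 term: 1/12 · (-6.21471e-07 − (-0.000237996)) = 1.97812e-05.
After k=1: 0.00117424.
Order-2 term: −1/720 · (-3.52441e-08 − (-0.000145712)) = -2.02329e-07.
After k=2: 0.00117403.
Order-3 term: 1/30240 · (-3.73094e-09 − (-0.000166528)) = 5.50675e-09.
After k=3: 0.00117404.
Order-4 term: −1/1209600 · (-6.34754e-10 − (-0.000305868)) = -2.52866e-10.

S_4 ≈ 0.00117404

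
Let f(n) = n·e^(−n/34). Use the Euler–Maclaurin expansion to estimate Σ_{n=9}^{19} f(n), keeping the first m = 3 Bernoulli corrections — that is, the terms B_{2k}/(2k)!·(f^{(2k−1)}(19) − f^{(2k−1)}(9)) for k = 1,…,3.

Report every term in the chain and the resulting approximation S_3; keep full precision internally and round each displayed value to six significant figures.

Integral: ∫_9^19 x·e^(−x/34) dx = 91.4546.
½[f(9) + f(19)] = ½[6.90688 + 10.8657] = 8.88632.
Integral + boundary = 100.341.
Order-1 term: 1/12 · (0.252301 − 0.564288) = -0.0259989.
Partial sum through k=1: 100.315.
Order-2 term: −1/720 · (0.00120767 − 0.00181587) = 8.44732e-07.
Partial sum through k=2: 100.315.
Order-3 term: 1/30240 · (1.90059e-06 − 2.71939e-06) = -2.70766e-11.

S_3 ≈ 100.315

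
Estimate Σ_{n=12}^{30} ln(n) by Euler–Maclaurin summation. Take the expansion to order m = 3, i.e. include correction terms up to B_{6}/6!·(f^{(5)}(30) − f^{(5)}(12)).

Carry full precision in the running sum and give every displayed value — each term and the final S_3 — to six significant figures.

∫_12^30 ln(x) dx evaluates to 54.2170.
Boundary: ½(f(12) + f(30)) = ½(2.48491 + 3.40120) = 2.94305.
Integral + boundary = 57.1601.
Order-1 term: 1/12 · (0.0333333 − 0.0833333) = -0.00416667.
After k=1: 57.1559.
Order-2 term: −1/720 · (7.40741e-05 − 0.00115741) = 1.50463e-06.
After k=2: 57.1559.
Order-3 term: 1/30240 · (9.87654e-07 − 9.64506e-05) = -3.15684e-09.

S_3 ≈ 57.1559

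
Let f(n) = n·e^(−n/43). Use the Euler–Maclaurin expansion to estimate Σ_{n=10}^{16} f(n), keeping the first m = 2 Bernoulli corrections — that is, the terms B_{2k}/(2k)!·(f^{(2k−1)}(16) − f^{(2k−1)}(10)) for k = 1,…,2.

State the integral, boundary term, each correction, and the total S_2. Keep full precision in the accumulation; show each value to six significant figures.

∫_10^16 x·e^(−x/43) dx evaluates to 57.3868.
Boundary: ½(f(10) + f(16)) = ½(7.92504 + 11.0286) = 9.47684.
Integral + boundary = 66.8637.
k=1: B_{2}/(2)! × [f^{(1)}(16) − f^{(1)}(10)] = 1/12 × (0.432810 − 0.608200) = -0.0146159.
Partial sum through k=1: 66.8491.
k=2: B_{4}/(4)! × [f^{(3)}(16) − f^{(3)}(10)] = −1/720 × (0.000979659 − 0.00118616) = 2.86805e-07.

S_2 ≈ 66.8491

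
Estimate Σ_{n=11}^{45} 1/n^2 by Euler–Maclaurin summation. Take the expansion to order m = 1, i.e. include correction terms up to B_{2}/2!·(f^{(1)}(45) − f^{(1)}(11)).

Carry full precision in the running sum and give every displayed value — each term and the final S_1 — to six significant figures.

S_1 ≈ 0.0731894

∫_11^45 1/x^2 dx evaluates to 0.0686869.
½[f(11) + f(45)] = ½[0.00826446 + 0.000493827] = 0.00437914.
Running total after boundary: 0.0730660.
k=1: B_{2}/(2)! × [f^{(1)}(45) − f^{(1)}(11)] = 1/12 × (-2.19479e-05 − (-0.00150263)) = 0.000123390.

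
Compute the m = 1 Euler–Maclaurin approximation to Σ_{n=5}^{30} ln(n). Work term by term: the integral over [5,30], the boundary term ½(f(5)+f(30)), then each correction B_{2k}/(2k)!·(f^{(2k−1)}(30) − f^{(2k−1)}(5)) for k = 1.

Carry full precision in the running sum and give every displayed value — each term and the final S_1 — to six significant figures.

∫_5^30 ln(x) dx evaluates to 68.9887.
Endpoint term: (f(5) + f(30))/2 = (1.60944 + 3.40120)/2 = 2.50532.
So far: 71.4940.
Order-1 term: 1/12 · (0.0333333 − 0.200000) = -0.0138889.

S_1 ≈ 71.4802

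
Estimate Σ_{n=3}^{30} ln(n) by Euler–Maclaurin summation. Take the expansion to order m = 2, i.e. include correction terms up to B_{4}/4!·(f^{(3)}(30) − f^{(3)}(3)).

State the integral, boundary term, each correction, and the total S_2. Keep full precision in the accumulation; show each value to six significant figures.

S_2 ≈ 73.9651

The integral term ∫_3^30 ln(x) dx = 71.7401.
Endpoint term: (f(3) + f(30))/2 = (1.09861 + 3.40120)/2 = 2.24990.
So far: 73.9900.
Correction k=1: B_{2}/2! · (f^{(1)}(30) − f^{(1)}(3)) = 1/12 · (0.0333333 − 0.333333) = -0.0250000.
After k=1: 73.9650.
Correction k=2: B_{4}/4! · (f^{(3)}(30) − f^{(3)}(3)) = −1/720 · (7.40741e-05 − 0.0740741) = 0.000102778.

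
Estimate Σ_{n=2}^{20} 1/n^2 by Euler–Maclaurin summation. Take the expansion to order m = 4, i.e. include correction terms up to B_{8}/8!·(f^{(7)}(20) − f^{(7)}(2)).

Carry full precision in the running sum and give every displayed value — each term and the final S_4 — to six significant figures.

∫_2^20 1/x^2 dx evaluates to 0.450000.
Endpoint term: (f(2) + f(20))/2 = (0.250000 + 0.00250000)/2 = 0.126250.
Running total after boundary: 0.576250.
k=1: B_{2}/(2)! × [f^{(1)}(20) − f^{(1)}(2)] = 1/12 × (-0.000250000 − (-0.250000)) = 0.0208125.
Running total after k=1: 0.597063.
k=2: B_{4}/(4)! × [f^{(3)}(20) − f^{(3)}(2)] = −1/720 × (-7.50000e-06 − (-0.750000)) = -0.00104166.
Running total after k=2: 0.596021.
k=3: B_{6}/(6)! × [f^{(5)}(20) − f^{(5)}(2)] = 1/30240 × (-5.62500e-07 − (-5.62500)) = 0.000186012.
Running total after k=3: 0.596207.
k=4: B_{8}/(8)! × [f^{(7)}(20) − f^{(7)}(2)] = −1/1209600 × (-7.87500e-08 − (-78.7500)) = -6.51042e-05.

S_4 ≈ 0.596142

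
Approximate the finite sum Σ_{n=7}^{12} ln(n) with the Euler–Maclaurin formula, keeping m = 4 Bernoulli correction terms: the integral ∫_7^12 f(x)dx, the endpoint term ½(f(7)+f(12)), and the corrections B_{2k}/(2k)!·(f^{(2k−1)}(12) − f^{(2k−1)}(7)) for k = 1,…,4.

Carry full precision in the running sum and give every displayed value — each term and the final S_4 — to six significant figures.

∫_7^12 ln(x) dx evaluates to 11.1975.
Endpoint term: (f(7) + f(12))/2 = (1.94591 + 2.48491)/2 = 2.21541.
Integral + boundary = 13.4129.
Correction k=1: B_{2}/2! · (f^{(1)}(12) − f^{(1)}(7)) = 1/12 · (0.0833333 − 0.142857) = -0.00496032.
Running total after k=1: 13.4080.
Correction k=2: B_{4}/4! · (f^{(3)}(12) − f^{(3)}(7)) = −1/720 · (0.00115741 − 0.00583090) = 6.49097e-06.
Running total after k=2: 13.4080.
Correction k=3: B_{6}/6! · (f^{(5)}(12) − f^{(5)}(7)) = 1/30240 · (9.64506e-05 − 0.00142798) = -4.40319e-08.
Running total after k=3: 13.4080.
Correction k=4: B_{8}/8! · (f^{(7)}(12) − f^{(7)}(7)) = −1/1209600 · (2.00939e-05 − 0.000874271) = 7.06165e-10.

S_4 ≈ 13.4080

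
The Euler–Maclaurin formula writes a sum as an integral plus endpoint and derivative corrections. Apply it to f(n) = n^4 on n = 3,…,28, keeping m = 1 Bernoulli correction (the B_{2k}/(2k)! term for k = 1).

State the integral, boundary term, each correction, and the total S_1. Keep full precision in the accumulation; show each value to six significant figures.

S_1 ≈ 3.75670e+06

The integral term ∫_3^28 x^4 dx = 3.44202e+06.
½[f(3) + f(28)] = ½[81.0000 + 614656] = 307368.
So far: 3.74939e+06.
Correction k=1: B_{2}/2! · (f^{(1)}(28) − f^{(1)}(3)) = 1/12 · (87808.0 − 108.000) = 7308.33.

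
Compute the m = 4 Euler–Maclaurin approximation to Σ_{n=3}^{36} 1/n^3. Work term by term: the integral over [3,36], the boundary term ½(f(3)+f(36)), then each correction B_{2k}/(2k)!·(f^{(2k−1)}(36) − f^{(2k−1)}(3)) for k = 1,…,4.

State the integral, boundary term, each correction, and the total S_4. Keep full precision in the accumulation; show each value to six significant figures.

∫_3^36 1/x^3 dx evaluates to 0.0551698.
Boundary: ½(f(3) + f(36)) = ½(0.0370370 + 2.14335e-05) = 0.0185292.
Running total after boundary: 0.0736990.
Correction k=1: B_{2}/2! · (f^{(1)}(36) − f^{(1)}(3)) = 1/12 · (-1.78612e-06 − (-0.0370370)) = 0.00308627.
After k=1: 0.0767853.
Correction k=2: B_{4}/4! · (f^{(3)}(36) − f^{(3)}(3)) = −1/720 · (-2.75636e-08 − (-0.0823045)) = -0.000114312.
After k=2: 0.0766709.
Correction k=3: B_{6}/6! · (f^{(5)}(36) − f^{(5)}(3)) = 1/30240 · (-8.93265e-10 − (-0.384088)) = 1.27013e-05.
After k=3: 0.0766836.
Correction k=4: B_{8}/8! · (f^{(7)}(36) − f^{(7)}(3)) = −1/1209600 · (-4.96259e-11 − (-3.07270)) = -2.54026e-06.

S_4 ≈ 0.0766811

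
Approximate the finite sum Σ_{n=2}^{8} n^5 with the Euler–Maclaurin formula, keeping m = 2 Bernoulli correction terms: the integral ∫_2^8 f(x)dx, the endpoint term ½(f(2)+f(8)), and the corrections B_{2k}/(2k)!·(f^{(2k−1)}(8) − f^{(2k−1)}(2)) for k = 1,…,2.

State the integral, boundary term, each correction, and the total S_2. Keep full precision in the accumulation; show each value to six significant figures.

The integral term ∫_2^8 x^5 dx = 43680.0.
Boundary: ½(f(2) + f(8)) = ½(32.0000 + 32768.0) = 16400.0.
Integral + boundary = 60080.0.
Order-1 term: 1/12 · (20480.0 − 80.0000) = 1700.00.
Partial sum through k=1: 61780.0.
Order-2 term: −1/720 · (3840.00 − 240.000) = -5.00000.

S_2 ≈ 61775.0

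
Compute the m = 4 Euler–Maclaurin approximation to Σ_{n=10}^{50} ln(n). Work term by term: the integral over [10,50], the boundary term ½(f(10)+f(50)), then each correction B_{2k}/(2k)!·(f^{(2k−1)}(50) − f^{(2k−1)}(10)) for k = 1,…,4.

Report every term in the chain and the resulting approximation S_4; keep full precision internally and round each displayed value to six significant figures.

∫_10^50 ln(x) dx evaluates to 132.575.
Endpoint term: (f(10) + f(50))/2 = (2.30259 + 3.91202)/2 = 3.10730.
Running total after boundary: 135.683.
Correction k=1: B_{2}/2! · (f^{(1)}(50) − f^{(1)}(10)) = 1/12 · (0.0200000 − 0.100000) = -0.00666667.
After k=1: 135.676.
Correction k=2: B_{4}/4! · (f^{(3)}(50) − f^{(3)}(10)) = −1/720 · (1.60000e-05 − 0.00200000) = 2.75556e-06.
After k=2: 135.676.
Correction k=3: B_{6}/6! · (f^{(5)}(50) − f^{(5)}(10)) = 1/30240 · (7.68000e-08 − 0.000240000) = -7.93397e-09.
After k=3: 135.676.
Correction k=4: B_{8}/8! · (f^{(7)}(50) − f^{(7)}(10)) = −1/1209600 · (9.21600e-10 − 7.20000e-05) = 5.95230e-11.

S_4 ≈ 135.676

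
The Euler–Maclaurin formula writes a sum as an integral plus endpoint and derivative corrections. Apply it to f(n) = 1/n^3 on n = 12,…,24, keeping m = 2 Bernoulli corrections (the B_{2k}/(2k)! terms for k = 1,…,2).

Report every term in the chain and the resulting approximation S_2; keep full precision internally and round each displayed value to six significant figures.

S_2 ≈ 0.00294096

Integral: ∫_12^24 1/x^3 dx = 0.00260417.
Boundary: ½(f(12) + f(24)) = ½(0.000578704 + 7.23380e-05) = 0.000325521.
Integral + boundary = 0.00292969.
k=1: B_{2}/(2)! × [f^{(1)}(24) − f^{(1)}(12)] = 1/12 × (-9.04225e-06 − (-0.000144676)) = 1.13028e-05.
Running total after k=1: 0.00294099.
k=2: B_{4}/(4)! × [f^{(3)}(24) − f^{(3)}(12)] = −1/720 × (-3.13967e-07 − (-2.00939e-05)) = -2.74721e-08.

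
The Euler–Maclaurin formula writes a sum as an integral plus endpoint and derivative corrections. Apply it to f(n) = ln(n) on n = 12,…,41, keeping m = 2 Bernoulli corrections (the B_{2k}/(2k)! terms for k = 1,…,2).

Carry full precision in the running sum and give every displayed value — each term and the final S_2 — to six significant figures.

S_2 ≈ 96.5319

The integral term ∫_12^41 ln(x) dx = 93.4376.
Boundary: ½(f(12) + f(41)) = ½(2.48491 + 3.71357) = 3.09924.
Running total after boundary: 96.5368.
k=1: B_{2}/(2)! × [f^{(1)}(41) − f^{(1)}(12)] = 1/12 × (0.0243902 − 0.0833333) = -0.00491192.
After k=1: 96.5319.
k=2: B_{4}/(4)! × [f^{(3)}(41) − f^{(3)}(12)] = −1/720 × (2.90187e-05 − 0.00115741) = 1.56721e-06.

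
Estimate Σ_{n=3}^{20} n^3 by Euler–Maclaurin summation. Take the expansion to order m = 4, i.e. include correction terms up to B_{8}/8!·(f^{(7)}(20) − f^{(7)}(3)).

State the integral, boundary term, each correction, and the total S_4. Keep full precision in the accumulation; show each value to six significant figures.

S_4 ≈ 44091.0

Integral: ∫_3^20 x^3 dx = 39979.8.
Endpoint term: (f(3) + f(20))/2 = (27.0000 + 8000.00)/2 = 4013.50.
Integral + boundary = 43993.2.
Correction k=1: B_{2}/2! · (f^{(1)}(20) − f^{(1)}(3)) = 1/12 · (1200.00 − 27.0000) = 97.7500.
Partial sum through k=1: 44091.0.
Correction k=2: B_{4}/4! · (f^{(3)}(20) − f^{(3)}(3)) = −1/720 · (6.00000 − 6.00000) = 0.00000.
Partial sum through k=2: 44091.0.
Correction k=3: B_{6}/6! · (f^{(5)}(20) − f^{(5)}(3)) = 1/30240 · (0.00000 − 0.00000) = 0.00000.
Partial sum through k=3: 44091.0.
Correction k=4: B_{8}/8! · (f^{(7)}(20) − f^{(7)}(3)) = −1/1209600 · (0.00000 − 0.00000) = 0.00000.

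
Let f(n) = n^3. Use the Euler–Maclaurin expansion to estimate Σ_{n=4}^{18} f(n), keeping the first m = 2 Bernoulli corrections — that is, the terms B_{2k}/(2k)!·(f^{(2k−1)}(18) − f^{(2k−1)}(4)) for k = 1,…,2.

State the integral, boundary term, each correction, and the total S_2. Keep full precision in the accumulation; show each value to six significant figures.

Integral: ∫_4^18 x^3 dx = 26180.0.
½[f(4) + f(18)] = ½[64.0000 + 5832.00] = 2948.00.
So far: 29128.0.
Order-1 term: 1/12 · (972.000 − 48.0000) = 77.0000.
After k=1: 29205.0.
Order-2 term: −1/720 · (6.00000 − 6.00000) = 0.00000.

S_2 ≈ 29205.0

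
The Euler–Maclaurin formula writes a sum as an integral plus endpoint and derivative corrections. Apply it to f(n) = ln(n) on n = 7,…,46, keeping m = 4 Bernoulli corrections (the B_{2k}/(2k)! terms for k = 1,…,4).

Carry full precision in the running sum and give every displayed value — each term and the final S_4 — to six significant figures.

Integral: ∫_7^46 ln(x) dx = 123.496.
Boundary: ½(f(7) + f(46)) = ½(1.94591 + 3.82864) = 2.88728.
Running total after boundary: 126.383.
Order-1 term: 1/12 · (0.0217391 − 0.142857) = -0.0100932.
Running total after k=1: 126.373.
Order-2 term: −1/720 · (2.05474e-05 − 0.00583090) = 8.06994e-06.
Running total after k=2: 126.373.
Order-3 term: 1/30240 · (1.16526e-07 − 0.00142798) = -4.72176e-08.
Running total after k=3: 126.373.
Order-4 term: −1/1209600 · (1.65207e-09 − 0.000874271) = 7.22776e-10.

S_4 ≈ 126.373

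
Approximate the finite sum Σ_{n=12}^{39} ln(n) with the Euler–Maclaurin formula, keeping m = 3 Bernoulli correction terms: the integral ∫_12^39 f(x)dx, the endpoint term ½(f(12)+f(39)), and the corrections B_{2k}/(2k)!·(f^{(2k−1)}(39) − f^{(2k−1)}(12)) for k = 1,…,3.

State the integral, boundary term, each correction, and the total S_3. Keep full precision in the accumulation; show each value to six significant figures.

∫_12^39 ln(x) dx evaluates to 86.0600.
Endpoint term: (f(12) + f(39))/2 = (2.48491 + 3.66356)/2 = 3.07423.
Running total after boundary: 89.1343.
Order-1 term: 1/12 · (0.0256410 − 0.0833333) = -0.00480769.
Running total after k=1: 89.1295.
Order-2 term: −1/720 · (3.37160e-05 − 0.00115741) = 1.56068e-06.
Running total after k=2: 89.1295.
Order-3 term: 1/30240 · (2.66004e-07 − 9.64506e-05) = -3.18071e-09.

S_3 ≈ 89.1295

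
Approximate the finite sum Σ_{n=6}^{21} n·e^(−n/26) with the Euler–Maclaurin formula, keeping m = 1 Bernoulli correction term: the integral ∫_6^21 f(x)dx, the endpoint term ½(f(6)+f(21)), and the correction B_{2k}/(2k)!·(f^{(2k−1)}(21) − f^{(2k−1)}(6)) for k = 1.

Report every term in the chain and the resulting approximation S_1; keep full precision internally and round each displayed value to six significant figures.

Integral: ∫_6^21 x·e^(−x/26) dx = 115.671.
Boundary: ½(f(6) + f(21)) = ½(4.76354 + 9.36360) = 7.06357.
Running total after boundary: 122.735.
Order-1 term: 1/12 · (0.0857473 − 0.610710) = -0.0437469.

S_1 ≈ 122.691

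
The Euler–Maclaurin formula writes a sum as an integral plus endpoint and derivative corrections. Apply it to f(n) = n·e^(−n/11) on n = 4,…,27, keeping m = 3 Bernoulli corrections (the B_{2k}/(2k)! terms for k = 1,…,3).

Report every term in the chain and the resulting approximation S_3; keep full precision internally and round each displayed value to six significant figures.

S_3 ≈ 81.2943

The integral term ∫_4^27 x·e^(−x/11) dx = 78.7916.
Boundary: ½(f(4) + f(27)) = ½(2.78058 + 2.31936) = 2.54997.
Integral + boundary = 81.3416.
Correction k=1: B_{2}/2! · (f^{(1)}(27) − f^{(1)}(4)) = 1/12 · (-0.124949 − 0.442364) = -0.0472761.
Running total after k=1: 81.2943.
Correction k=2: B_{4}/4! · (f^{(3)}(27) − f^{(3)}(4)) = −1/720 · (0.000387238 − 0.0151459) = 2.04981e-05.
Running total after k=2: 81.2943.
Correction k=3: B_{6}/6! · (f^{(5)}(27) − f^{(5)}(4)) = 1/30240 · (1.49348e-05 − 0.000220131) = -6.78559e-09.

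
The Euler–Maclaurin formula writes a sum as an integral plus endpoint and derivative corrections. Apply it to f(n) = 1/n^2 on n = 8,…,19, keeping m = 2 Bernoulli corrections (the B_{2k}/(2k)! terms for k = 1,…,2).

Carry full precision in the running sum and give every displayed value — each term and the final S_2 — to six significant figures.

The integral term ∫_8^19 1/x^2 dx = 0.0723684.
Endpoint term: (f(8) + f(19))/2 = (0.0156250 + 0.00277008)/2 = 0.00919754.
Integral + boundary = 0.0815660.
Order-1 term: 1/12 · (-0.000291588 − (-0.00390625)) = 0.000301222.
After k=1: 0.0818672.
Order-2 term: −1/720 · (-9.69267e-06 − (-0.000732422)) = -1.00379e-06.

S_2 ≈ 0.0818662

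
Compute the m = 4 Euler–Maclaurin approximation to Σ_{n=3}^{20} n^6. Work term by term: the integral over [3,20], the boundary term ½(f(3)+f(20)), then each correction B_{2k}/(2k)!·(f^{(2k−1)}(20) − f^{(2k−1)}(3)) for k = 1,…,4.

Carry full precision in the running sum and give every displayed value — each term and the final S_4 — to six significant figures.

S_4 ≈ 2.16456e+08

∫_3^20 x^6 dx evaluates to 1.82857e+08.
Endpoint term: (f(3) + f(20))/2 = (729.000 + 6.40000e+07)/2 = 3.20004e+07.
Running total after boundary: 2.14857e+08.
Order-1 term: 1/12 · (1.92000e+07 − 1458.00) = 1.59988e+06.
Partial sum through k=1: 2.16457e+08.
Order-2 term: −1/720 · (960000 − 3240.00) = -1328.83.
Partial sum through k=2: 2.16456e+08.
Order-3 term: 1/30240 · (14400.0 − 2160.00) = 0.404762.
Partial sum through k=3: 2.16456e+08.
Order-4 term: −1/1209600 · (0.00000 − 0.00000) = 0.00000.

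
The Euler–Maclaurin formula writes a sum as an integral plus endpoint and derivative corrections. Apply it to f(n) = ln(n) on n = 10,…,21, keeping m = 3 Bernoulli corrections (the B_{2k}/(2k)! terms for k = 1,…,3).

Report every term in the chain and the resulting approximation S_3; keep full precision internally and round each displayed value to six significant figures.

S_3 ≈ 32.5783

∫_10^21 ln(x) dx evaluates to 29.9091.
Boundary: ½(f(10) + f(21)) = ½(2.30259 + 3.04452) = 2.67355.
So far: 32.5827.
Correction k=1: B_{2}/2! · (f^{(1)}(21) − f^{(1)}(10)) = 1/12 · (0.0476190 − 0.100000) = -0.00436508.
After k=1: 32.5783.
Correction k=2: B_{4}/4! · (f^{(3)}(21) − f^{(3)}(10)) = −1/720 · (0.000215959 − 0.00200000) = 2.47783e-06.
After k=2: 32.5783.
Correction k=3: B_{6}/6! · (f^{(5)}(21) − f^{(5)}(10)) = 1/30240 · (5.87645e-06 − 0.000240000) = -7.74218e-09.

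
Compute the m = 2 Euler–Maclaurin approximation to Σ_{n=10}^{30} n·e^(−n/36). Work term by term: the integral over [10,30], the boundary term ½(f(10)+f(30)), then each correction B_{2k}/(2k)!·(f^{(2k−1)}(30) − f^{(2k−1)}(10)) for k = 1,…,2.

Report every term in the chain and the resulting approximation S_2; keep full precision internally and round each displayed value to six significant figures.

The integral term ∫_10^30 x·e^(−x/36) dx = 221.757.
Boundary: ½(f(10) + f(30)) = ½(7.57465 + 13.0379) = 10.3063.
So far: 232.063.
k=1: B_{2}/(2)! × [f^{(1)}(30) − f^{(1)}(10)] = 1/12 × (0.0724330 − 0.547058) = -0.0395521.
Partial sum through k=1: 232.024.
k=2: B_{4}/(4)! × [f^{(3)}(30) − f^{(3)}(10)] = −1/720 × (0.000726566 − 0.00159104) = 1.20066e-06.

S_2 ≈ 232.024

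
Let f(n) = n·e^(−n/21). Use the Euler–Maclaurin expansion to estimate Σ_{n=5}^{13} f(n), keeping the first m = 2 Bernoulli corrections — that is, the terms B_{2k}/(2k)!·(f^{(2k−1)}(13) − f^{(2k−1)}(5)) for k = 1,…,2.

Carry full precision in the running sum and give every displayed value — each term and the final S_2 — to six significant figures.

S_2 ≈ 51.2967

The integral term ∫_5^13 x·e^(−x/21) dx = 45.8594.
Endpoint term: (f(5) + f(13))/2 = (3.94064 + 6.99994)/2 = 5.47029.
Running total after boundary: 51.3297.
k=1: B_{2}/(2)! × [f^{(1)}(13) − f^{(1)}(5)] = 1/12 × (0.205126 − 0.600478) = -0.0329460.
Running total after k=1: 51.2967.
k=2: B_{4}/(4)! × [f^{(3)}(13) − f^{(3)}(5)] = −1/720 × (0.00290712 − 0.00493590) = 2.81775e-06.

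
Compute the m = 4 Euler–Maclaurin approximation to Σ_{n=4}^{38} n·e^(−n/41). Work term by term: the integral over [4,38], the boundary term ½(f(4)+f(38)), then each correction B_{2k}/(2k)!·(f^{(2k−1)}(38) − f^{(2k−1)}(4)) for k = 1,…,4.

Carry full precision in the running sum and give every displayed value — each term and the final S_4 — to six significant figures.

The integral term ∫_4^38 x·e^(−x/41) dx = 391.484.
Endpoint term: (f(4) + f(38))/2 = (3.62819 + 15.0407)/2 = 9.33442.
Integral + boundary = 400.818.
Order-1 term: 1/12 · (0.0289615 − 0.818555) = -0.0657994.
Partial sum through k=1: 400.752.
Order-2 term: −1/720 · (0.000488147 − 0.00156612) = 1.49719e-06.
Partial sum through k=2: 400.752.
Order-3 term: 1/30240 · (5.70532e-07 − 1.57364e-06) = -3.31717e-11.
Partial sum through k=3: 400.752.
Order-4 term: −1/1209600 · (5.06052e-10 − 1.31804e-09) = 6.71288e-16.

S_4 ≈ 400.752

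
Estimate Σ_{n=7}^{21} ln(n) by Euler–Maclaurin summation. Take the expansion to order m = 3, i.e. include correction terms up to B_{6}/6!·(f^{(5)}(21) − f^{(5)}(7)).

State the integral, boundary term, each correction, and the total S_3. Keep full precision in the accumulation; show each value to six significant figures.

∫_7^21 ln(x) dx evaluates to 36.3136.
½[f(7) + f(21)] = ½[1.94591 + 3.04452] = 2.49522.
So far: 38.8088.
k=1: B_{2}/(2)! × [f^{(1)}(21) − f^{(1)}(7)] = 1/12 × (0.0476190 − 0.142857) = -0.00793651.
After k=1: 38.8009.
k=2: B_{4}/(4)! × [f^{(3)}(21) − f^{(3)}(7)] = −1/720 × (0.000215959 − 0.00583090) = 7.79853e-06.
After k=2: 38.8009.
k=3: B_{6}/(6)! × [f^{(5)}(21) − f^{(5)}(7)] = 1/30240 × (5.87645e-06 − 0.00142798) = -4.70271e-08.

S_3 ≈ 38.8009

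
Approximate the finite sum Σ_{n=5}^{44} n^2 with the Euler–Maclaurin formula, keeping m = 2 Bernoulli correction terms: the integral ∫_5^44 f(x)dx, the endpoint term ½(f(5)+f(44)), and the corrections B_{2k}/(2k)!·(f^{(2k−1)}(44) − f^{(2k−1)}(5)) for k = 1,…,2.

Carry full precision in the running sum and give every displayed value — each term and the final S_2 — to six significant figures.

∫_5^44 x^2 dx evaluates to 28353.0.
½[f(5) + f(44)] = ½[25.0000 + 1936.00] = 980.500.
So far: 29333.5.
k=1: B_{2}/(2)! × [f^{(1)}(44) − f^{(1)}(5)] = 1/12 × (88.0000 − 10.0000) = 6.50000.
Running total after k=1: 29340.0.
k=2: B_{4}/(4)! × [f^{(3)}(44) − f^{(3)}(5)] = −1/720 × (0.00000 − 0.00000) = 0.00000.

S_2 ≈ 29340.0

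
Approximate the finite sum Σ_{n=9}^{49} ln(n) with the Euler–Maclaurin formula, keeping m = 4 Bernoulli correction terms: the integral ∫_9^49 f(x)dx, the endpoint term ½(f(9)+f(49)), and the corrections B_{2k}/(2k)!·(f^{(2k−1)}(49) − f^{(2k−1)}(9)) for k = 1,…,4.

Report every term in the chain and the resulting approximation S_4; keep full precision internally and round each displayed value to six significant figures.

S_4 ≈ 133.961

∫_9^49 ln(x) dx evaluates to 130.924.
Boundary: ½(f(9) + f(49)) = ½(2.19722 + 3.89182) = 3.04452.
So far: 133.969.
k=1: B_{2}/(2)! × [f^{(1)}(49) − f^{(1)}(9)] = 1/12 × (0.0204082 − 0.111111) = -0.00755858.
Running total after k=1: 133.961.
k=2: B_{4}/(4)! × [f^{(3)}(49) − f^{(3)}(9)] = −1/720 × (1.69997e-05 − 0.00274348) = 3.78678e-06.
Running total after k=2: 133.961.
k=3: B_{6}/(6)! × [f^{(5)}(49) − f^{(5)}(9)] = 1/30240 × (8.49632e-08 − 0.000406442) = -1.34377e-08.
Running total after k=3: 133.961.
k=4: B_{8}/(8)! × [f^{(7)}(49) − f^{(7)}(9)] = −1/1209600 × (1.06160e-09 − 0.000150534) = 1.24449e-10.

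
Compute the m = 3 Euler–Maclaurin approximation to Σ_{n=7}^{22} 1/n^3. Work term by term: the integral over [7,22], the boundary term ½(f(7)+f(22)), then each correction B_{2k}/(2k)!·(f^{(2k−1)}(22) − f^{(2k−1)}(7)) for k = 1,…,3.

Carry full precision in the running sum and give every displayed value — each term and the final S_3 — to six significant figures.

S_3 ≈ 0.0107781

∫_7^22 1/x^3 dx evaluates to 0.00917102.
Endpoint term: (f(7) + f(22))/2 = (0.00291545 + 9.39144e-05)/2 = 0.00150468.
Integral + boundary = 0.0106757.
k=1: B_{2}/(2)! × [f^{(1)}(22) − f^{(1)}(7)] = 1/12 × (-1.28065e-05 − (-0.00124948)) = 0.000103056.
Running total after k=1: 0.0107788.
k=2: B_{4}/(4)! × [f^{(3)}(22) − f^{(3)}(7)] = −1/720 × (-5.29194e-07 − (-0.000509992)) = -7.07587e-07.
Running total after k=2: 0.0107781.
k=3: B_{6}/(6)! × [f^{(5)}(22) − f^{(5)}(7)] = 1/30240 × (-4.59218e-08 − (-0.000437136)) = 1.44540e-08.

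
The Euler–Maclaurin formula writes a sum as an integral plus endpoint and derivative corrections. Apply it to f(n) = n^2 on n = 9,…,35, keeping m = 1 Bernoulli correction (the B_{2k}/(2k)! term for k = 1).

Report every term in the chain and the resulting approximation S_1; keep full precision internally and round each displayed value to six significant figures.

∫_9^35 x^2 dx evaluates to 14048.7.
Endpoint term: (f(9) + f(35))/2 = (81.0000 + 1225.00)/2 = 653.000.
Running total after boundary: 14701.7.
k=1: B_{2}/(2)! × [f^{(1)}(35) − f^{(1)}(9)] = 1/12 × (70.0000 − 18.0000) = 4.33333.

S_1 ≈ 14706.0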